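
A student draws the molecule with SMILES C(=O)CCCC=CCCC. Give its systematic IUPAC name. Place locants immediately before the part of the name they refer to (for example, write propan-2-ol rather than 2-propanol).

The longest chain bearing the –CHO group and the multiple bond is 9 carbons long (nonane).
The principal characteristic group is an aldehyde (terminal –CHO), named with the suffix -al.
The chain contains a C=C double bond, so the unsaturation ending is -ene.
Choose the numbering such that the aldehyde carbon is C-1 by definition.
With this numbering: the double bond between C-5 and C-6.
The name is non-5-enal.

non-5-enal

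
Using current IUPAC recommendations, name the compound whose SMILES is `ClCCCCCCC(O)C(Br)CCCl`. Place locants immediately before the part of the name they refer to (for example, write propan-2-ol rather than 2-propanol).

Counting along the main chain through the –OH group gives 10 carbons: the parent is decane.
The highest-priority functional group is an alcohol (–OH), so the name ends in -ol.
Choose the numbering such that numbering from this end puts the hydroxyl group at C-4 rather than C-7.
This places the hydroxyl at C-4; a bromo group at C-3; chloro groups at C-1 and C-10.
The substituents are ordered alphabetically, ignoring any di-/tri- multipliers.
Assembling the pieces gives 3-bromo-1,10-dichlorodecan-4-ol.

3-bromo-1,10-dichlorodecan-4-ol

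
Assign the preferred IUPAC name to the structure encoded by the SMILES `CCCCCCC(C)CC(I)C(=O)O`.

2-iodo-4-methyldecanoic acid

Counting along the main chain through the –COOH group gives 10 carbons: the parent is decane.
The principal characteristic group is a carboxylic acid (terminal –COOH), named with the suffix -oic acid.
The numbering direction is chosen so that the carboxylic acid carbon is C-1 by definition.
With this numbering: an iodo group at C-2; a methyl group at C-4.
Prefixes are listed alphabetically: iodo, methyl.
The name is 2-iodo-4-methyldecanoic acid.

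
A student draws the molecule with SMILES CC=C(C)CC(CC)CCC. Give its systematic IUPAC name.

Counting along the main chain through the multiple bond gives 8 carbons: the parent is octane.
There is one C=C double bond, indicated by the ending -ene.
The numbering direction is chosen so that numbering from this end puts the double bond at C-2 rather than C-6.
That gives the double bond between C-2 and C-3; an ethyl group at C-5; a methyl group at C-3.
The substituents are ordered alphabetically, ignoring any di-/tri- multipliers.
The name is 5-ethyl-3-methyloct-2-ene.

5-ethyl-3-methyloct-2-ene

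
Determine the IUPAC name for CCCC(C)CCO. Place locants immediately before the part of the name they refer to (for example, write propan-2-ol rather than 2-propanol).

3-methylhexan-1-ol

Counting along the main chain through the –OH group gives 6 carbons: the parent is hexane.
The principal characteristic group is an alcohol (–OH), named with the suffix -ol.
The numbering direction is chosen so that numbering from this end puts the hydroxyl group at C-1 rather than C-6.
This places the hydroxyl at C-1; a methyl group at C-3.
The name is 3-methylhexan-1-ol.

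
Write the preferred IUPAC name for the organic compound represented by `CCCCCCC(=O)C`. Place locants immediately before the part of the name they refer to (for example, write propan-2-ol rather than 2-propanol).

The longest carbon chain that includes the carbonyl has 8 carbons, so the parent hydride is octane.
The principal characteristic group is a ketone (C=O on an internal carbon), named with the suffix -one.
Choose the numbering such that numbering from this end puts the carbonyl group at C-2 rather than C-7.
That gives the carbonyl at C-2.
Assembling the pieces gives octan-2-one.

octan-2-one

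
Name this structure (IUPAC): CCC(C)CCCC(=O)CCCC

9-methylundecan-5-one

Counting along the main chain through the carbonyl gives 11 carbons: the parent is undecane.
The highest-priority functional group is a ketone (C=O on an internal carbon), so the name ends in -one.
The numbering direction is chosen so that numbering from this end puts the carbonyl group at C-5 rather than C-7.
This places the carbonyl at C-5; a methyl group at C-9.
Putting it together: 9-methylundecan-5-one.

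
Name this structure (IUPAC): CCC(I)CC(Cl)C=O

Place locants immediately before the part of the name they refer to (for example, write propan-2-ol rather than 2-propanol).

The longest carbon chain that includes the –CHO group has 6 carbons, so the parent hydride is hexane.
The principal characteristic group is an aldehyde (terminal –CHO), named with the suffix -al.
Choose the numbering such that the aldehyde carbon is C-1 by definition.
That gives a chloro group at C-2; an iodo group at C-4.
Prefixes are listed alphabetically: chloro, iodo.
The name is 2-chloro-4-iodohexanal.

2-chloro-4-iodohexanal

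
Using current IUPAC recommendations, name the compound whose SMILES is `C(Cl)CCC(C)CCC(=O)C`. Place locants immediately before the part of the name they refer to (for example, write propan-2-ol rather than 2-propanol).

8-chloro-5-methyloctan-2-one

The longest chain bearing the carbonyl is 8 carbons long (octane).
A ketone (C=O on an internal carbon) is the principal characteristic group, giving the suffix -one.
The numbering direction is chosen so that numbering from this end puts the carbonyl group at C-2 rather than C-7.
With this numbering: the carbonyl at C-2; a chloro group at C-8; a methyl group at C-5.
The substituents are ordered alphabetically, ignoring any di-/tri- multipliers.
Assembling the pieces gives 8-chloro-5-methyloctan-2-one.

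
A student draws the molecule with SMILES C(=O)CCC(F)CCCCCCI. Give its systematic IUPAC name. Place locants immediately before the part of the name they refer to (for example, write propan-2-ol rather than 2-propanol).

The longest carbon chain that includes the –CHO group has 10 carbons, so the parent hydride is decane.
The principal characteristic group is an aldehyde (terminal –CHO), named with the suffix -al.
Number the chain so that the aldehyde carbon is C-1 by definition.
This places a fluoro group at C-4; an iodo group at C-10.
Substituent prefixes are cited in alphabetical order (multiplying prefixes like di-/tri- are ignored for ordering).
The name is 4-fluoro-10-iododecanal.

4-fluoro-10-iododecanal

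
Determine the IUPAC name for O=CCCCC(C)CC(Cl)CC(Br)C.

9-bromo-7-chloro-5-methyldecanal

Counting along the main chain through the –CHO group gives 10 carbons: the parent is decane.
The highest-priority functional group is an aldehyde (terminal –CHO), so the name ends in -al.
The numbering direction is chosen so that the aldehyde carbon is C-1 by definition.
This places a bromo group at C-9; a chloro group at C-7; a methyl group at C-5.
Substituent prefixes are cited in alphabetical order (multiplying prefixes like di-/tri- are ignored for ordering).
Putting it together: 9-bromo-7-chloro-5-methyldecanal.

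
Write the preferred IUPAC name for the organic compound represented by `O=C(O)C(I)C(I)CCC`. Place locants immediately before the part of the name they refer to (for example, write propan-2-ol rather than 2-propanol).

2,3-diiodohexanoic acid

The longest chain bearing the –COOH group is 6 carbons long (hexane).
The principal characteristic group is a carboxylic acid (terminal –COOH), named with the suffix -oic acid.
Choose the numbering such that the carboxylic acid carbon is C-1 by definition.
That gives iodo groups at C-2 and C-3.
Assembling the pieces gives 2,3-diiodohexanoic acid.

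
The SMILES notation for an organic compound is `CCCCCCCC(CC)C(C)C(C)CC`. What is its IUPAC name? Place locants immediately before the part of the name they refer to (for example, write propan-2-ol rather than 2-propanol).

The longest continuous carbon chain has 12 atoms, so the parent hydride is dodecane.
Choose the numbering such that the substituent locant set {3,4,5} is lower than {8,9,10} at the first point of difference.
That gives an ethyl group at C-5; methyl groups at C-3 and C-4.
Substituent prefixes are cited in alphabetical order (multiplying prefixes like di-/tri- are ignored for ordering).
The name is 5-ethyl-3,4-dimethyldodecane.

5-ethyl-3,4-dimethyldodecane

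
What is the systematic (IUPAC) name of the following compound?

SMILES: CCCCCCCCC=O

nonanal

The longest carbon chain that includes the –CHO group has 9 carbons, so the parent hydride is nonane.
The principal characteristic group is an aldehyde (terminal –CHO), named with the suffix -al.
The numbering direction is chosen so that the aldehyde carbon is C-1 by definition.
Putting it together: nonanal.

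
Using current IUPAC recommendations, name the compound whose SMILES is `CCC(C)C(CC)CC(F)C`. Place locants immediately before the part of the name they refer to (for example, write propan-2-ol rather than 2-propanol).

4-ethyl-2-fluoro-5-methylheptane

The longest carbon chain is 7 atoms: the parent is heptane.
Number the chain so that the substituent locant set {2,4,5} is lower than {3,4,6} at the first point of difference.
That gives an ethyl group at C-4; a fluoro group at C-2; a methyl group at C-5.
The substituents are ordered alphabetically, ignoring any di-/tri- multipliers.
Assembling the pieces gives 4-ethyl-2-fluoro-5-methylheptane.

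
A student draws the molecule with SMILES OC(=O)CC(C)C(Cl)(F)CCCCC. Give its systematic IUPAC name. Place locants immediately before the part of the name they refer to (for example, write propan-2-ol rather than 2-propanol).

4-chloro-4-fluoro-3-methylnonanoic acid

The longest chain bearing the –COOH group is 9 carbons long (nonane).
The highest-priority functional group is a carboxylic acid (terminal –COOH), so the name ends in -oic acid.
Choose the numbering such that the carboxylic acid carbon is C-1 by definition.
With this numbering: a chloro group at C-4; a fluoro group at C-4; a methyl group at C-3.
Prefixes are listed alphabetically: chloro, fluoro, methyl.
Putting it together: 4-chloro-4-fluoro-3-methylnonanoic acid.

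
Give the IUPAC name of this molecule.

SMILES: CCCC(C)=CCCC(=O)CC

7-methyldec-6-en-3-one

The longest carbon chain that includes the carbonyl and the multiple bond has 10 carbons, so the parent hydride is decane.
A ketone (C=O on an internal carbon) is the principal characteristic group, giving the suffix -one.
There is one C=C double bond, indicated by the ending -ene.
Choose the numbering such that numbering from this end puts the carbonyl group at C-3 rather than C-8.
That gives the carbonyl at C-3; the double bond between C-6 and C-7; a methyl group at C-7.
Putting it together: 7-methyldec-6-en-3-one.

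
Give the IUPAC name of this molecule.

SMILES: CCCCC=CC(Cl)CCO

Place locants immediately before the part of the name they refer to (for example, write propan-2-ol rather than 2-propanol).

Counting along the main chain through the –OH group and the multiple bond gives 9 carbons: the parent is nonane.
An alcohol (–OH) is the principal characteristic group, giving the suffix -ol.
The chain contains a C=C double bond, so the unsaturation ending is -ene.
The numbering direction is chosen so that numbering from this end puts the hydroxyl group at C-1 rather than C-9.
This places the hydroxyl at C-1; the double bond between C-4 and C-5; a chloro group at C-3.
Assembling the pieces gives 3-chloronon-4-en-1-ol.

3-chloronon-4-en-1-ol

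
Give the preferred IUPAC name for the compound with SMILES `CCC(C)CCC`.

The longest carbon chain is 6 atoms: the parent is hexane.
Number the chain so that the substituent locant set {3} is lower than {4} at the first point of difference.
This places a methyl group at C-3.
Assembling the pieces gives 3-methylhexane.

3-methylhexane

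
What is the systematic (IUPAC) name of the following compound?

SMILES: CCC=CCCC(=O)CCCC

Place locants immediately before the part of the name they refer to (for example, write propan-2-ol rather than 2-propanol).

Counting along the main chain through the carbonyl and the multiple bond gives 11 carbons: the parent is undecane.
A ketone (C=O on an internal carbon) is the principal characteristic group, giving the suffix -one.
The chain contains a C=C double bond, so the unsaturation ending is -ene.
Number the chain so that numbering from this end puts the carbonyl group at C-5 rather than C-7.
This places the carbonyl at C-5; the double bond between C-8 and C-9.
The name is undec-8-en-5-one.

undec-8-en-5-one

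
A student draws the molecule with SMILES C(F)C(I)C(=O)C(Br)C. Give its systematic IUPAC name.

4-bromo-1-fluoro-2-iodopentan-3-one

Counting along the main chain through the carbonyl gives 5 carbons: the parent is pentane.
A ketone (C=O on an internal carbon) is the principal characteristic group, giving the suffix -one.
Number the chain so that the substituent locant set {1,2,4} is lower than {2,4,5} at the first point of difference.
That gives the carbonyl at C-3; a bromo group at C-4; a fluoro group at C-1; an iodo group at C-2.
The substituents are ordered alphabetically, ignoring any di-/tri- multipliers.
Assembling the pieces gives 4-bromo-1-fluoro-2-iodopentan-3-one.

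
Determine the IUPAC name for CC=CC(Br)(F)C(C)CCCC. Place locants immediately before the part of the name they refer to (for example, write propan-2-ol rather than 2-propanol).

4-bromo-4-fluoro-5-methylnon-2-ene

The longest carbon chain that includes the multiple bond has 9 carbons, so the parent hydride is nonane.
There is one C=C double bond, indicated by the ending -ene.
Number the chain so that numbering from this end puts the double bond at C-2 rather than C-7.
With this numbering: the double bond between C-2 and C-3; a bromo group at C-4; a fluoro group at C-4; a methyl group at C-5.
Prefixes are listed alphabetically: bromo, fluoro, methyl.
The name is 4-bromo-4-fluoro-5-methylnon-2-ene.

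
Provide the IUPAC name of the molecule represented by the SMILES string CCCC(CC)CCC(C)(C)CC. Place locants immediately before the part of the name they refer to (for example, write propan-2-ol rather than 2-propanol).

6-ethyl-3,3-dimethylnonane

The longest continuous carbon chain has 9 atoms, so the parent hydride is nonane.
The numbering direction is chosen so that the substituent locant set {3,3,6} is lower than {4,7,7} at the first point of difference.
With this numbering: an ethyl group at C-6; two methyl groups at C-3.
Prefixes are listed alphabetically: ethyl, methyl.
Putting it together: 6-ethyl-3,3-dimethylnonane.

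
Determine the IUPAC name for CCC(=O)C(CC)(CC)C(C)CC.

4,4-diethyl-5-methylheptan-3-one

Counting along the main chain through the carbonyl gives 7 carbons: the parent is heptane.
The principal characteristic group is a ketone (C=O on an internal carbon), named with the suffix -one.
Number the chain so that numbering from this end puts the carbonyl group at C-3 rather than C-5.
That gives the carbonyl at C-3; two ethyl groups at C-4; a methyl group at C-5.
Prefixes are listed alphabetically: ethyl, methyl.
Assembling the pieces gives 4,4-diethyl-5-methylheptan-3-one.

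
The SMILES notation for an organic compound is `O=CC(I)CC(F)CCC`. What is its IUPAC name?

4-fluoro-2-iodoheptanal

The longest carbon chain that includes the –CHO group has 7 carbons, so the parent hydride is heptane.
The principal characteristic group is an aldehyde (terminal –CHO), named with the suffix -al.
Number the chain so that the aldehyde carbon is C-1 by definition.
That gives a fluoro group at C-4; an iodo group at C-2.
Prefixes are listed alphabetically: fluoro, iodo.
Assembling the pieces gives 4-fluoro-2-iodoheptanal.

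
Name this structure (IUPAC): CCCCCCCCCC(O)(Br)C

2-bromoundecan-2-ol

The longest carbon chain that includes the –OH group has 11 carbons, so the parent hydride is undecane.
The principal characteristic group is an alcohol (–OH), named with the suffix -ol.
The numbering direction is chosen so that numbering from this end puts the hydroxyl group at C-2 rather than C-10.
This places the hydroxyl at C-2; a bromo group at C-2.
Putting it together: 2-bromoundecan-2-ol.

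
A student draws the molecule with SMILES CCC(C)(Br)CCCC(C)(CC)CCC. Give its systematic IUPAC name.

3-bromo-7-ethyl-3,7-dimethyldecane

The longest carbon chain is 10 atoms: the parent is decane.
Number the chain so that the substituent locant set {3,3,7,7} is lower than {4,4,8,8} at the first point of difference.
That gives a bromo group at C-3; an ethyl group at C-7; methyl groups at C-3 and C-7.
Prefixes are listed alphabetically: bromo, ethyl, methyl.
Assembling the pieces gives 3-bromo-7-ethyl-3,7-dimethyldecane.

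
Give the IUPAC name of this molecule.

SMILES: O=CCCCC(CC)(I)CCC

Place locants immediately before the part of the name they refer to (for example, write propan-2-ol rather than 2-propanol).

The longest carbon chain that includes the –CHO group has 8 carbons, so the parent hydride is octane.
The highest-priority functional group is an aldehyde (terminal –CHO), so the name ends in -al.
Number the chain so that the aldehyde carbon is C-1 by definition.
That gives an ethyl group at C-5; an iodo group at C-5.
Substituent prefixes are cited in alphabetical order (multiplying prefixes like di-/tri- are ignored for ordering).
The name is 5-ethyl-5-iodooctanal.

5-ethyl-5-iodooctanal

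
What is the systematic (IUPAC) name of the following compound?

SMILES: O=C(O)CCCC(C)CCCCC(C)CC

Counting along the main chain through the –COOH group gives 12 carbons: the parent is dodecane.
The principal characteristic group is a carboxylic acid (terminal –COOH), named with the suffix -oic acid.
Number the chain so that the carboxylic acid carbon is C-1 by definition.
This places methyl groups at C-5 and C-10.
Assembling the pieces gives 5,10-dimethyldodecanoic acid.

5,10-dimethyldodecanoic acid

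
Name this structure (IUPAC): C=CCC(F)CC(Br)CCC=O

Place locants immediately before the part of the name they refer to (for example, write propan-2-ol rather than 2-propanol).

Counting along the main chain through the –CHO group and the multiple bond gives 9 carbons: the parent is nonane.
The principal characteristic group is an aldehyde (terminal –CHO), named with the suffix -al.
A C=C double bond in the chain gives the infix -ene-.
Choose the numbering such that the aldehyde carbon is C-1 by definition.
This places the double bond between C-8 and C-9; a bromo group at C-4; a fluoro group at C-6.
Prefixes are listed alphabetically: bromo, fluoro.
Putting it together: 4-bromo-6-fluoronon-8-enal.

4-bromo-6-fluoronon-8-enal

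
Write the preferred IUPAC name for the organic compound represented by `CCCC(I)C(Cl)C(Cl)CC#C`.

4,5-dichloro-6-iodonon-1-yne

The longest carbon chain that includes the multiple bond has 9 carbons, so the parent hydride is nonane.
There is one C≡C triple bond, indicated by the ending -yne.
The numbering direction is chosen so that numbering from this end puts the triple bond at C-1 rather than C-8.
This places the triple bond between C-1 and C-2; chloro groups at C-4 and C-5; an iodo group at C-6.
The substituents are ordered alphabetically, ignoring any di-/tri- multipliers.
Putting it together: 4,5-dichloro-6-iodonon-1-yne.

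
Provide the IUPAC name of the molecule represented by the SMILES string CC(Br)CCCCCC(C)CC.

2-bromo-8-methyldecane

The longest carbon chain is 10 atoms: the parent is decane.
Choose the numbering such that the substituent locant set {2,8} is lower than {3,9} at the first point of difference.
With this numbering: a bromo group at C-2; a methyl group at C-8.
Substituent prefixes are cited in alphabetical order (multiplying prefixes like di-/tri- are ignored for ordering).
Putting it together: 2-bromo-8-methyldecane.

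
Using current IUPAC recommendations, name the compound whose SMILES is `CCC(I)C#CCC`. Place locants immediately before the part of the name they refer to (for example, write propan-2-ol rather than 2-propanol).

5-iodohept-3-yne

The longest chain bearing the multiple bond is 7 carbons long (heptane).
The chain contains a C≡C triple bond, so the unsaturation ending is -yne.
The numbering direction is chosen so that numbering from this end puts the triple bond at C-3 rather than C-4.
That gives the triple bond between C-3 and C-4; an iodo group at C-5.
Assembling the pieces gives 5-iodohept-3-yne.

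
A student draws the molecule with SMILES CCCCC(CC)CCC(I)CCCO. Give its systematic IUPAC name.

7-ethyl-4-iodoundecan-1-ol

The longest carbon chain that includes the –OH group has 11 carbons, so the parent hydride is undecane.
An alcohol (–OH) is the principal characteristic group, giving the suffix -ol.
Number the chain so that numbering from this end puts the hydroxyl group at C-1 rather than C-11.
This places the hydroxyl at C-1; an ethyl group at C-7; an iodo group at C-4.
Substituent prefixes are cited in alphabetical order (multiplying prefixes like di-/tri- are ignored for ordering).
Assembling the pieces gives 7-ethyl-4-iodoundecan-1-ol.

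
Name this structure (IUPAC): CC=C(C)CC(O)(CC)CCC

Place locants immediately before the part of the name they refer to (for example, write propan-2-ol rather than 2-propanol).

The longest chain bearing the –OH group and the multiple bond is 8 carbons long (octane).
An alcohol (–OH) is the principal characteristic group, giving the suffix -ol.
A C=C double bond in the chain gives the infix -ene-.
The numbering direction is chosen so that numbering from this end puts the hydroxyl group at C-4 rather than C-5.
That gives the hydroxyl at C-4; the double bond between C-6 and C-7; an ethyl group at C-4; a methyl group at C-6.
Substituent prefixes are cited in alphabetical order (multiplying prefixes like di-/tri- are ignored for ordering).
Assembling the pieces gives 4-ethyl-6-methyloct-6-en-4-ol.

4-ethyl-6-methyloct-6-en-4-ol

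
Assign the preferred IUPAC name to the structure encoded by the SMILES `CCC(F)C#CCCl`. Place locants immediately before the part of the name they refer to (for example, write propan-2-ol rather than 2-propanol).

1-chloro-4-fluorohex-2-yne

Counting along the main chain through the multiple bond gives 6 carbons: the parent is hexane.
The chain contains a C≡C triple bond, so the unsaturation ending is -yne.
Number the chain so that numbering from this end puts the triple bond at C-2 rather than C-4.
This places the triple bond between C-2 and C-3; a chloro group at C-1; a fluoro group at C-4.
Prefixes are listed alphabetically: chloro, fluoro.
Assembling the pieces gives 1-chloro-4-fluorohex-2-yne.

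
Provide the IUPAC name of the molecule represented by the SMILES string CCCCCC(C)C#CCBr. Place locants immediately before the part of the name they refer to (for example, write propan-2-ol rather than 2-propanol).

1-bromo-4-methylnon-2-yne

The longest chain bearing the multiple bond is 9 carbons long (nonane).
The chain contains a C≡C triple bond, so the unsaturation ending is -yne.
Choose the numbering such that numbering from this end puts the triple bond at C-2 rather than C-7.
With this numbering: the triple bond between C-2 and C-3; a bromo group at C-1; a methyl group at C-4.
Prefixes are listed alphabetically: bromo, methyl.
Putting it together: 1-bromo-4-methylnon-2-yne.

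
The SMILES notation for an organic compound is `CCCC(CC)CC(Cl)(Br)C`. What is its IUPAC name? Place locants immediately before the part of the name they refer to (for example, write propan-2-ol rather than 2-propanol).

The longest continuous carbon chain has 7 atoms, so the parent hydride is heptane.
The numbering direction is chosen so that the substituent locant set {2,2,4} is lower than {4,6,6} at the first point of difference.
That gives a bromo group at C-2; a chloro group at C-2; an ethyl group at C-4.
Prefixes are listed alphabetically: bromo, chloro, ethyl.
Putting it together: 2-bromo-2-chloro-4-ethylheptane.

2-bromo-2-chloro-4-ethylheptane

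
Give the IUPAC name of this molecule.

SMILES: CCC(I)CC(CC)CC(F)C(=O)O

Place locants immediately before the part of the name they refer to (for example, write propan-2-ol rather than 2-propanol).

Counting along the main chain through the –COOH group gives 8 carbons: the parent is octane.
The principal characteristic group is a carboxylic acid (terminal –COOH), named with the suffix -oic acid.
Number the chain so that the carboxylic acid carbon is C-1 by definition.
This places an ethyl group at C-4; a fluoro group at C-2; an iodo group at C-6.
The substituents are ordered alphabetically, ignoring any di-/tri- multipliers.
The name is 4-ethyl-2-fluoro-6-iodooctanoic acid.

4-ethyl-2-fluoro-6-iodooctanoic acid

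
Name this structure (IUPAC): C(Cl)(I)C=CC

The longest carbon chain that includes the multiple bond has 4 carbons, so the parent hydride is butane.
The chain contains a C=C double bond, so the unsaturation ending is -ene.
The numbering direction is chosen so that the substituent locant set {1,1} is lower than {4,4} at the first point of difference.
With this numbering: the double bond between C-2 and C-3; a chloro group at C-1; an iodo group at C-1.
Substituent prefixes are cited in alphabetical order (multiplying prefixes like di-/tri- are ignored for ordering).
Putting it together: 1-chloro-1-iodobut-2-ene.

1-chloro-1-iodobut-2-ene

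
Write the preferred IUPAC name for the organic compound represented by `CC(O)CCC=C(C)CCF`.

8-fluoro-6-methyloct-5-en-2-ol

Counting along the main chain through the –OH group and the multiple bond gives 8 carbons: the parent is octane.
The principal characteristic group is an alcohol (–OH), named with the suffix -ol.
There is one C=C double bond, indicated by the ending -ene.
Number the chain so that numbering from this end puts the hydroxyl group at C-2 rather than C-7.
This places the hydroxyl at C-2; the double bond between C-5 and C-6; a fluoro group at C-8; a methyl group at C-6.
The substituents are ordered alphabetically, ignoring any di-/tri- multipliers.
Assembling the pieces gives 8-fluoro-6-methyloct-5-en-2-ol.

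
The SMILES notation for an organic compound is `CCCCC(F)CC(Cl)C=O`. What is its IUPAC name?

The longest chain bearing the –CHO group is 8 carbons long (octane).
The highest-priority functional group is an aldehyde (terminal –CHO), so the name ends in -al.
The numbering direction is chosen so that the aldehyde carbon is C-1 by definition.
With this numbering: a chloro group at C-2; a fluoro group at C-4.
Substituent prefixes are cited in alphabetical order (multiplying prefixes like di-/tri- are ignored for ordering).
The name is 2-chloro-4-fluorooctanal.

2-chloro-4-fluorooctanal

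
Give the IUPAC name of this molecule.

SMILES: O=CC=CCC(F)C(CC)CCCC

6-ethyl-5-fluorodec-2-enal

Counting along the main chain through the –CHO group and the multiple bond gives 10 carbons: the parent is decane.
An aldehyde (terminal –CHO) is the principal characteristic group, giving the suffix -al.
There is one C=C double bond, indicated by the ending -ene.
The numbering direction is chosen so that the aldehyde carbon is C-1 by definition.
This places the double bond between C-2 and C-3; an ethyl group at C-6; a fluoro group at C-5.
The substituents are ordered alphabetically, ignoring any di-/tri- multipliers.
Putting it together: 6-ethyl-5-fluorodec-2-enal.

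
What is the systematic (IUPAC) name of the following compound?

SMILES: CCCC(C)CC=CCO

The longest carbon chain that includes the –OH group and the multiple bond has 8 carbons, so the parent hydride is octane.
The highest-priority functional group is an alcohol (–OH), so the name ends in -ol.
The chain contains a C=C double bond, so the unsaturation ending is -ene.
Choose the numbering such that numbering from this end puts the hydroxyl group at C-1 rather than C-8.
This places the hydroxyl at C-1; the double bond between C-2 and C-3; a methyl group at C-5.
Putting it together: 5-methyloct-2-en-1-ol.

5-methyloct-2-en-1-ol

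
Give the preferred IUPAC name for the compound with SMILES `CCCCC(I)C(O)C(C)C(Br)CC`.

3-bromo-6-iodo-4-methyldecan-5-ol

Counting along the main chain through the –OH group gives 10 carbons: the parent is decane.
The highest-priority functional group is an alcohol (–OH), so the name ends in -ol.
Number the chain so that numbering from this end puts the hydroxyl group at C-5 rather than C-6.
With this numbering: the hydroxyl at C-5; a bromo group at C-3; an iodo group at C-6; a methyl group at C-4.
The substituents are ordered alphabetically, ignoring any di-/tri- multipliers.
Assembling the pieces gives 3-bromo-6-iodo-4-methyldecan-5-ol.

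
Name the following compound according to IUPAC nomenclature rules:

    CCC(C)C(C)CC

3,4-dimethylhexane

The parent chain contains 6 carbons (hexane).
Both numbering directions give the same locant set; either may be used.
With this numbering: methyl groups at C-3 and C-4.
Putting it together: 3,4-dimethylhexane.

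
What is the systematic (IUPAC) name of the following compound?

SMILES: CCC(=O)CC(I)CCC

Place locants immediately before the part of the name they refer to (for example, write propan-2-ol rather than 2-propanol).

5-iodooctan-3-one

The longest carbon chain that includes the carbonyl has 8 carbons, so the parent hydride is octane.
A ketone (C=O on an internal carbon) is the principal characteristic group, giving the suffix -one.
Number the chain so that numbering from this end puts the carbonyl group at C-3 rather than C-6.
That gives the carbonyl at C-3; an iodo group at C-5.
Assembling the pieces gives 5-iodooctan-3-one.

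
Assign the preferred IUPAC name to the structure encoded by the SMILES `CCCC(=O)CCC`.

The longest carbon chain that includes the carbonyl has 7 carbons, so the parent hydride is heptane.
The principal characteristic group is a ketone (C=O on an internal carbon), named with the suffix -one.
The molecule is symmetric, so either numbering direction gives the same locants.
That gives the carbonyl at C-4.
The name is heptan-4-one.

heptan-4-one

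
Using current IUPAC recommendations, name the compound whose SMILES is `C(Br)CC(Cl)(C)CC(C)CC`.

The longest continuous carbon chain has 7 atoms, so the parent hydride is heptane.
The numbering direction is chosen so that the substituent locant set {1,3,3,5} is lower than {3,5,5,7} at the first point of difference.
This places a bromo group at C-1; a chloro group at C-3; methyl groups at C-3 and C-5.
Prefixes are listed alphabetically: bromo, chloro, methyl.
Putting it together: 1-bromo-3-chloro-3,5-dimethylheptane.

1-bromo-3-chloro-3,5-dimethylheptane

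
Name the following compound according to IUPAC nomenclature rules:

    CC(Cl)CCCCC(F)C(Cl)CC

2,8-dichloro-7-fluorodecane

The longest carbon chain is 10 atoms: the parent is decane.
Number the chain so that the substituent locant set {2,7,8} is lower than {3,4,9} at the first point of difference.
That gives chloro groups at C-2 and C-8; a fluoro group at C-7.
Substituent prefixes are cited in alphabetical order (multiplying prefixes like di-/tri- are ignored for ordering).
The name is 2,8-dichloro-7-fluorodecane.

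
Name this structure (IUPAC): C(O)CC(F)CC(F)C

The longest chain bearing the –OH group is 6 carbons long (hexane).
The principal characteristic group is an alcohol (–OH), named with the suffix -ol.
The numbering direction is chosen so that numbering from this end puts the hydroxyl group at C-1 rather than C-6.
That gives the hydroxyl at C-1; fluoro groups at C-3 and C-5.
Putting it together: 3,5-difluorohexan-1-ol.

3,5-difluorohexan-1-ol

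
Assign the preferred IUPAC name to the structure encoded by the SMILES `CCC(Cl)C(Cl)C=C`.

3,4-dichlorohex-1-ene

The longest chain bearing the multiple bond is 6 carbons long (hexane).
There is one C=C double bond, indicated by the ending -ene.
The numbering direction is chosen so that numbering from this end puts the double bond at C-1 rather than C-5.
With this numbering: the double bond between C-1 and C-2; chloro groups at C-3 and C-4.
Putting it together: 3,4-dichlorohex-1-ene.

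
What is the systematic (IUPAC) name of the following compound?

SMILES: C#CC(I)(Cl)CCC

3-chloro-3-iodohex-1-yne

The longest chain bearing the multiple bond is 6 carbons long (hexane).
A C≡C triple bond in the chain gives the infix -yne-.
Number the chain so that numbering from this end puts the triple bond at C-1 rather than C-5.
With this numbering: the triple bond between C-1 and C-2; a chloro group at C-3; an iodo group at C-3.
The substituents are ordered alphabetically, ignoring any di-/tri- multipliers.
The name is 3-chloro-3-iodohex-1-yne.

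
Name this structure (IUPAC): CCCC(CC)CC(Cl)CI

2-chloro-4-ethyl-1-iodoheptane

The parent chain contains 7 carbons (heptane).
Number the chain so that the substituent locant set {1,2,4} is lower than {4,6,7} at the first point of difference.
This places a chloro group at C-2; an ethyl group at C-4; an iodo group at C-1.
Substituent prefixes are cited in alphabetical order (multiplying prefixes like di-/tri- are ignored for ordering).
Assembling the pieces gives 2-chloro-4-ethyl-1-iodoheptane.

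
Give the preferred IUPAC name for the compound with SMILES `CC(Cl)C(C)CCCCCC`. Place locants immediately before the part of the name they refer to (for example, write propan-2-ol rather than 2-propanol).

The longest continuous carbon chain has 9 atoms, so the parent hydride is nonane.
The numbering direction is chosen so that the substituent locant set {2,3} is lower than {7,8} at the first point of difference.
With this numbering: a chloro group at C-2; a methyl group at C-3.
The substituents are ordered alphabetically, ignoring any di-/tri- multipliers.
Putting it together: 2-chloro-3-methylnonane.

2-chloro-3-methylnonane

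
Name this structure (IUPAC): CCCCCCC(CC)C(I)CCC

The longest continuous carbon chain has 11 atoms, so the parent hydride is undecane.
The numbering direction is chosen so that the substituent locant set {4,5} is lower than {7,8} at the first point of difference.
With this numbering: an ethyl group at C-5; an iodo group at C-4.
Substituent prefixes are cited in alphabetical order (multiplying prefixes like di-/tri- are ignored for ordering).
The name is 5-ethyl-4-iodoundecane.

5-ethyl-4-iodoundecane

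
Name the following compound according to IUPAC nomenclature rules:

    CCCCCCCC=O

octanal

Counting along the main chain through the –CHO group gives 8 carbons: the parent is octane.
The principal characteristic group is an aldehyde (terminal –CHO), named with the suffix -al.
Number the chain so that the aldehyde carbon is C-1 by definition.
The name is octanal.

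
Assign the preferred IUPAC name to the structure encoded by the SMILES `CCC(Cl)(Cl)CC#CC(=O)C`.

6,6-dichlorooct-3-yn-2-one

The longest carbon chain that includes the carbonyl and the multiple bond has 8 carbons, so the parent hydride is octane.
The principal characteristic group is a ketone (C=O on an internal carbon), named with the suffix -one.
The chain contains a C≡C triple bond, so the unsaturation ending is -yne.
Number the chain so that numbering from this end puts the carbonyl group at C-2 rather than C-7.
This places the carbonyl at C-2; the triple bond between C-3 and C-4; two chloro groups at C-6.
The name is 6,6-dichlorooct-3-yn-2-one.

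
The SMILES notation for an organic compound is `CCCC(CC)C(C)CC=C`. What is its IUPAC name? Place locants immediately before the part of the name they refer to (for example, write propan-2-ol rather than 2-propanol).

5-ethyl-4-methyloct-1-ene

The longest chain bearing the multiple bond is 8 carbons long (octane).
A C=C double bond in the chain gives the infix -ene-.
The numbering direction is chosen so that numbering from this end puts the double bond at C-1 rather than C-7.
That gives the double bond between C-1 and C-2; an ethyl group at C-5; a methyl group at C-4.
The substituents are ordered alphabetically, ignoring any di-/tri- multipliers.
Putting it together: 5-ethyl-4-methyloct-1-ene.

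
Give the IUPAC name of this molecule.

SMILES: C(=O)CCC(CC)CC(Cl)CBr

7-bromo-6-chloro-4-ethylheptanal

The longest chain bearing the –CHO group is 7 carbons long (heptane).
The highest-priority functional group is an aldehyde (terminal –CHO), so the name ends in -al.
Number the chain so that the aldehyde carbon is C-1 by definition.
With this numbering: a bromo group at C-7; a chloro group at C-6; an ethyl group at C-4.
The substituents are ordered alphabetically, ignoring any di-/tri- multipliers.
Putting it together: 7-bromo-6-chloro-4-ethylheptanal.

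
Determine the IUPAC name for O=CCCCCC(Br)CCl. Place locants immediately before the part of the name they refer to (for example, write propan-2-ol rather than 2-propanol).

6-bromo-7-chloroheptanal

The longest carbon chain that includes the –CHO group has 7 carbons, so the parent hydride is heptane.
An aldehyde (terminal –CHO) is the principal characteristic group, giving the suffix -al.
Choose the numbering such that the aldehyde carbon is C-1 by definition.
That gives a bromo group at C-6; a chloro group at C-7.
The substituents are ordered alphabetically, ignoring any di-/tri- multipliers.
Assembling the pieces gives 6-bromo-7-chloroheptanal.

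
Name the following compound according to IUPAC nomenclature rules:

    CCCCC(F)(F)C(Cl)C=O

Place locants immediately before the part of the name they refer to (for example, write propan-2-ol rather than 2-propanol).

2-chloro-3,3-difluoroheptanal

The longest carbon chain that includes the –CHO group has 7 carbons, so the parent hydride is heptane.
An aldehyde (terminal –CHO) is the principal characteristic group, giving the suffix -al.
Choose the numbering such that the aldehyde carbon is C-1 by definition.
With this numbering: a chloro group at C-2; two fluoro groups at C-3.
Prefixes are listed alphabetically: chloro, fluoro.
Putting it together: 2-chloro-3,3-difluoroheptanal.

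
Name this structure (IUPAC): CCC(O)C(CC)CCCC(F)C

The longest carbon chain that includes the –OH group has 9 carbons, so the parent hydride is nonane.
The highest-priority functional group is an alcohol (–OH), so the name ends in -ol.
Choose the numbering such that numbering from this end puts the hydroxyl group at C-3 rather than C-7.
This places the hydroxyl at C-3; an ethyl group at C-4; a fluoro group at C-8.
Prefixes are listed alphabetically: ethyl, fluoro.
The name is 4-ethyl-8-fluorononan-3-ol.

4-ethyl-8-fluorononan-3-ol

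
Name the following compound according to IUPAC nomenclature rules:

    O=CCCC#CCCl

6-chlorohex-4-ynal

Counting along the main chain through the –CHO group and the multiple bond gives 6 carbons: the parent is hexane.
The highest-priority functional group is an aldehyde (terminal –CHO), so the name ends in -al.
There is one C≡C triple bond, indicated by the ending -yne.
Choose the numbering such that the aldehyde carbon is C-1 by definition.
This places the triple bond between C-4 and C-5; a chloro group at C-6.
The name is 6-chlorohex-4-ynal.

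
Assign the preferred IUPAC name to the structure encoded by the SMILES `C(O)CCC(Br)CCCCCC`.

Counting along the main chain through the –OH group gives 10 carbons: the parent is decane.
The highest-priority functional group is an alcohol (–OH), so the name ends in -ol.
Number the chain so that numbering from this end puts the hydroxyl group at C-1 rather than C-10.
That gives the hydroxyl at C-1; a bromo group at C-4.
Putting it together: 4-bromodecan-1-ol.

4-bromodecan-1-ol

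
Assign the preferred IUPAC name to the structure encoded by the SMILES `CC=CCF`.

1-fluorobut-2-ene

The longest carbon chain that includes the multiple bond has 4 carbons, so the parent hydride is butane.
The chain contains a C=C double bond, so the unsaturation ending is -ene.
Choose the numbering such that the substituent locant set {1} is lower than {4} at the first point of difference.
With this numbering: the double bond between C-2 and C-3; a fluoro group at C-1.
Putting it together: 1-fluorobut-2-ene.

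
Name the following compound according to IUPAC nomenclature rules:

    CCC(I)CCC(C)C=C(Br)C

Counting along the main chain through the multiple bond gives 9 carbons: the parent is nonane.
The chain contains a C=C double bond, so the unsaturation ending is -ene.
Number the chain so that numbering from this end puts the double bond at C-2 rather than C-7.
This places the double bond between C-2 and C-3; a bromo group at C-2; an iodo group at C-7; a methyl group at C-4.
Prefixes are listed alphabetically: bromo, iodo, methyl.
The name is 2-bromo-7-iodo-4-methylnon-2-ene.

2-bromo-7-iodo-4-methylnon-2-ene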